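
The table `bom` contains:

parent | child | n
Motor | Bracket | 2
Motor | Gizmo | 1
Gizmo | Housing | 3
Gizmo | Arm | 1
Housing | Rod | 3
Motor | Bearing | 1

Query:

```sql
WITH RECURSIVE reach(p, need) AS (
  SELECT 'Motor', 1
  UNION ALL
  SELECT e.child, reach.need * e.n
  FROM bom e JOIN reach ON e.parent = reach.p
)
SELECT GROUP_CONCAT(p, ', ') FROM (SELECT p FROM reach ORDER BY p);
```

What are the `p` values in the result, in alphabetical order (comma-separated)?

Base: (Motor, need=1).
Iteration 1: components of {Motor} -> Bearing = 1*1 = 1, Bracket = 1*2 = 2, Gizmo = 1*1 = 1.
Iteration 2: components of {Bearing,Bracket,Gizmo} -> Arm = 1*1 = 1, Housing = 1*3 = 3.
Iteration 3: components of {Arm,Housing} -> Rod = 3*3 = 9.
Iteration 4: no further components; recursion stops.

Arm, Bearing, Bracket, Gizmo, Housing, Motor, Rod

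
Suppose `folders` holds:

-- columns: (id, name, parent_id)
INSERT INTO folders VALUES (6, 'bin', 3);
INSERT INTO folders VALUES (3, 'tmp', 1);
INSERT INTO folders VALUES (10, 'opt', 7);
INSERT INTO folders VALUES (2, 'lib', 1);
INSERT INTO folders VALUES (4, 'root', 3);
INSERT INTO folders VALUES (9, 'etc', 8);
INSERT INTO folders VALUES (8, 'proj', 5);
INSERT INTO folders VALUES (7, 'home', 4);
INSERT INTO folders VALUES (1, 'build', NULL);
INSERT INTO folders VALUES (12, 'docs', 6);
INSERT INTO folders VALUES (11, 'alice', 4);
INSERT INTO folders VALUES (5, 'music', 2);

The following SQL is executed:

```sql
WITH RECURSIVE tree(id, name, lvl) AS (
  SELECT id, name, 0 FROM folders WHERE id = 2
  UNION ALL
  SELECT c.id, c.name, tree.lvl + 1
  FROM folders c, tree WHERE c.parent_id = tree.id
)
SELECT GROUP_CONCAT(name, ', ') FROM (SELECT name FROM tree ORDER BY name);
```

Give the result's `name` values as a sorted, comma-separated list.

Base: id=2 (lib) at lvl 0.
Iteration 1: rows with parent_id in {2} -> music (id 5, lvl 1).
Iteration 2: rows with parent_id in {5} -> proj (id 8, lvl 2).
Iteration 3: rows with parent_id in {8} -> etc (id 9, lvl 3).
Iteration 4: no rows with parent_id in {9}; recursion stops.

etc, lib, music, proj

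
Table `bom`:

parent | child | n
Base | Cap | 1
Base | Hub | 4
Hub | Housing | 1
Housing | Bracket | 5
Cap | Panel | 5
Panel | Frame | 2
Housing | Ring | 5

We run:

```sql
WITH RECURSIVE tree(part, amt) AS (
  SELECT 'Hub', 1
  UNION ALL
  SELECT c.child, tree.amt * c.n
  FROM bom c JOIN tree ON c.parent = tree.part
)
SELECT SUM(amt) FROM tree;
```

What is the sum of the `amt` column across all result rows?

Base: (Hub, amt=1).
Iteration 1: components of {Hub} -> Housing = 1*1 = 1.
Iteration 2: components of {Housing} -> Bracket = 1*5 = 5, Ring = 1*5 = 5.
Iteration 3: no further components; recursion stops.
SUM(amt) = 1 + 1 + 5 + 5 = 12.

12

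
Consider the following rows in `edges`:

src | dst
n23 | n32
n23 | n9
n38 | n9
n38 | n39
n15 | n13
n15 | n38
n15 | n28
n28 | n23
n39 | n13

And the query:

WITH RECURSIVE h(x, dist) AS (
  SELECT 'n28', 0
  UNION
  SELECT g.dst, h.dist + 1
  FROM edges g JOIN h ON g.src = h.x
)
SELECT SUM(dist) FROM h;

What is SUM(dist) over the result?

Base: (n28, dist=0).
Iteration 1: edges from {n28} -> (n23, dist=1).
Iteration 2: edges from {n23} -> (n32, dist=2), (n9, dist=2).
Iteration 3: no outgoing edges from {n32,n9}; recursion stops.
SUM(dist) = 0 + 1 + 2 + 2 = 5.

5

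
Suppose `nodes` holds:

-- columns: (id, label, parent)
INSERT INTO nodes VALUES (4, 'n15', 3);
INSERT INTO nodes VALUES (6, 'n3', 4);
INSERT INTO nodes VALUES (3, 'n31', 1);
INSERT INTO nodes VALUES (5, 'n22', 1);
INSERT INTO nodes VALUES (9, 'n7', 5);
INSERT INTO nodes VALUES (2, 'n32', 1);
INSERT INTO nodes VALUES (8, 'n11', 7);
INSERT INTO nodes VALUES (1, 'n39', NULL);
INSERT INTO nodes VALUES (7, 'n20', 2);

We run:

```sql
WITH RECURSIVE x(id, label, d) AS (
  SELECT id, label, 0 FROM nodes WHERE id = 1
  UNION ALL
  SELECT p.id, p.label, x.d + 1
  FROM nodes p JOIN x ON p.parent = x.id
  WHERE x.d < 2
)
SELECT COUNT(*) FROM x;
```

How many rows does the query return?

Base: id=1 (n39) at d 0.
Iteration 1: rows with parent in {1} -> n32 (id 2, d 1), n31 (id 3, d 1), n22 (id 5, d 1).
Iteration 2: rows with parent in {2,3,5} -> n15 (id 4, d 2), n20 (id 7, d 2), n7 (id 9, d 2).
Iteration 3: d < 2 fails for all current rows; recursion stops.
Total rows emitted: 7.

7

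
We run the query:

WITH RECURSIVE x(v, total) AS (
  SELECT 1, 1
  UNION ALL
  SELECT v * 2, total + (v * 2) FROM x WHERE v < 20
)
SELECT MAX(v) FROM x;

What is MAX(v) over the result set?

Base: v=1, total=1.
Iteration 1: 1 < 20 holds -> v = 1 * 2 = 2, total = 1 + 2 = 3.
Iteration 2: 2 < 20 holds -> v = 2 * 2 = 4, total = 3 + 4 = 7.
Iteration 3: 4 < 20 holds -> v = 4 * 2 = 8, total = 7 + 8 = 15.
Iteration 4: 8 < 20 holds -> v = 8 * 2 = 16, total = 15 + 16 = 31.
Iteration 5: 16 < 20 holds -> v = 16 * 2 = 32, total = 31 + 32 = 63.
Iteration 6: 32 < 20 fails; recursion stops.
v values: 1, 2, 4, 8, 16, 32; the maximum is 32.

32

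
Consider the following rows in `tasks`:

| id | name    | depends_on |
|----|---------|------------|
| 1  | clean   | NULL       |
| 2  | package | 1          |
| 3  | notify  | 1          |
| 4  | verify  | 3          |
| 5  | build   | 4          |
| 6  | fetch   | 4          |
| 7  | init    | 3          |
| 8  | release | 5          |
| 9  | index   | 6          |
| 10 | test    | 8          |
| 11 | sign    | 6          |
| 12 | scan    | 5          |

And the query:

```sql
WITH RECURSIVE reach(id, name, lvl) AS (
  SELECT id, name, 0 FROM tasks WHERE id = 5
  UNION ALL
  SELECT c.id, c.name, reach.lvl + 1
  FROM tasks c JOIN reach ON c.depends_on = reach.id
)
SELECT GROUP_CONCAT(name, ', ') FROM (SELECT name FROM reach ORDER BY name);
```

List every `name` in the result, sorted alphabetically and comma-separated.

Base: id=5 (build) at lvl 0.
Iteration 1: rows with depends_on in {5} -> release (id 8, lvl 1), scan (id 12, lvl 1).
Iteration 2: rows with depends_on in {8,12} -> test (id 10, lvl 2).
Iteration 3: no rows with depends_on in {10}; recursion stops.

build, release, scan, test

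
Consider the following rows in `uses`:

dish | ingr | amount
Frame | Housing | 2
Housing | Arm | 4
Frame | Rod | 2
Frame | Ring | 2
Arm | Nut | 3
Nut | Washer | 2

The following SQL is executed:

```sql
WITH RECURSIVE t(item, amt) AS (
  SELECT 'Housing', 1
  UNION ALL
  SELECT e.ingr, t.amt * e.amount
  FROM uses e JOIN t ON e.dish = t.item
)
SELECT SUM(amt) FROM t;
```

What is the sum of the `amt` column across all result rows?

Base: (Housing, amt=1).
Iteration 1: components of {Housing} -> Arm = 1*4 = 4.
Iteration 2: components of {Arm} -> Nut = 4*3 = 12.
Iteration 3: components of {Nut} -> Washer = 12*2 = 24.
Iteration 4: no further components; recursion stops.
SUM(amt) = 1 + 4 + 12 + 24 = 41.

41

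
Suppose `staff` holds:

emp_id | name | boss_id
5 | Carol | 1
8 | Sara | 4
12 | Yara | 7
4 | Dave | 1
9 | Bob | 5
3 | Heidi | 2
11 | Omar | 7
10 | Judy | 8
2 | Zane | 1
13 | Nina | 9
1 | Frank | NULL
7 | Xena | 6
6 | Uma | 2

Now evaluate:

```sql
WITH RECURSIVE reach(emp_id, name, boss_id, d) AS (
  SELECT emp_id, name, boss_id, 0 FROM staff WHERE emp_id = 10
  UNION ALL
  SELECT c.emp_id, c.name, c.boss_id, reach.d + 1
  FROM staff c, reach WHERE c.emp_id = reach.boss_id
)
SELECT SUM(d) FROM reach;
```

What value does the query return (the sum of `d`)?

Base: emp_id=10 (Judy), boss_id=8, d 0.
Iteration 1: join on emp_id=8 -> Sara (id 8, boss_id=4, d 1).
Iteration 2: join on emp_id=4 -> Dave (id 4, boss_id=1, d 2).
Iteration 3: join on emp_id=1 -> Frank (id 1, boss_id=NULL, d 3).
Iteration 4: boss_id is NULL; no match; recursion stops.
SUM(d) = 0 + 1 + 2 + 3 = 6.

6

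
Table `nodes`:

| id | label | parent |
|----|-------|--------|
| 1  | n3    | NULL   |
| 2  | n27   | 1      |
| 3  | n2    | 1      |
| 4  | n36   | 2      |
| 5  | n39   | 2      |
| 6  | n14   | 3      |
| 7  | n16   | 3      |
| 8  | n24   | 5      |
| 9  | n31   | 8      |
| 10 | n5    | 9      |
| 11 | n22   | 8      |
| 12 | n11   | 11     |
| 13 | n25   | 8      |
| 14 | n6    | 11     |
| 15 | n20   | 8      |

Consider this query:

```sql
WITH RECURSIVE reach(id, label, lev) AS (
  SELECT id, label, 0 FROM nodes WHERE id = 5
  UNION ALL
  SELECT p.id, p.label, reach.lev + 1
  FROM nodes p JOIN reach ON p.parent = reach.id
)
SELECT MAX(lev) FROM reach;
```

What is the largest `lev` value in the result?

Base: id=5 (n39) at lev 0.
Iteration 1: rows with parent in {5} -> n24 (id 8, lev 1).
Iteration 2: rows with parent in {8} -> n31 (id 9, lev 2), n22 (id 11, lev 2), n25 (id 13, lev 2), n20 (id 15, lev 2).
Iteration 3: rows with parent in {9,11,13,15} -> n5 (id 10, lev 3), n11 (id 12, lev 3), n6 (id 14, lev 3).
Iteration 4: no rows with parent in {10,12,14}; recursion stops.
lev values: 0, 1, 2, 2, 2, 2, 3, 3, 3; the maximum is 3.

3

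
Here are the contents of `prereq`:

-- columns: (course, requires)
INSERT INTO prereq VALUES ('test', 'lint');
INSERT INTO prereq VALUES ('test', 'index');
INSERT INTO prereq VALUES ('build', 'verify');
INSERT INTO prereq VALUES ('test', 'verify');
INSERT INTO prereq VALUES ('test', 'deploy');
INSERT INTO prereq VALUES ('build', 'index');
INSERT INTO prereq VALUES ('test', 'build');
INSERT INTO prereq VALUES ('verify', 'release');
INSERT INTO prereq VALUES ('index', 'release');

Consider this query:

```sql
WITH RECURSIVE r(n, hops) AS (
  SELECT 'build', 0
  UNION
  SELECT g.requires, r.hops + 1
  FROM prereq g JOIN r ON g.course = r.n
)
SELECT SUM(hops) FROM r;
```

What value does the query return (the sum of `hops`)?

Base: (build, hops=0).
Iteration 1: edges from {build} -> (index, hops=1), (verify, hops=1).
Iteration 2: edges from {index,verify} -> (release, hops=2). [UNION drops 1 duplicate row(s)]
Iteration 3: no outgoing edges from {release}; recursion stops.
SUM(hops) = 0 + 1 + 1 + 2 = 4.

4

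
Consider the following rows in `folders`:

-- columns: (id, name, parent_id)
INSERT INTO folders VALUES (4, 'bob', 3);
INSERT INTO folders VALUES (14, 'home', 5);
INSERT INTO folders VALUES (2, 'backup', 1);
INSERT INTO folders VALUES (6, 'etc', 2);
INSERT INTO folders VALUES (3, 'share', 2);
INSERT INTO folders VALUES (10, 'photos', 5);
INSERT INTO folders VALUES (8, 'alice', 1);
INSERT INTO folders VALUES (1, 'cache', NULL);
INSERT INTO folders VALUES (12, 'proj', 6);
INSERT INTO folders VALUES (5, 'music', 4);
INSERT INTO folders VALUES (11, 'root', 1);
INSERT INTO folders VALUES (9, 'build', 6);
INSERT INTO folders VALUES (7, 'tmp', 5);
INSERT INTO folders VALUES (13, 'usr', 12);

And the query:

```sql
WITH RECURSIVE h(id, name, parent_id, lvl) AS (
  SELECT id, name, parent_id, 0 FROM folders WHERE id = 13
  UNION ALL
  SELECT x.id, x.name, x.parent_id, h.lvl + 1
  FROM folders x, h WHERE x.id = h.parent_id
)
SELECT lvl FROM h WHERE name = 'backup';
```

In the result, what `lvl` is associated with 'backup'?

Base: id=13 (usr), parent_id=12, lvl 0.
Iteration 1: join on id=12 -> proj (id 12, parent_id=6, lvl 1).
Iteration 2: join on id=6 -> etc (id 6, parent_id=2, lvl 2).
Iteration 3: join on id=2 -> backup (id 2, parent_id=1, lvl 3).
Iteration 4: join on id=1 -> cache (id 1, parent_id=NULL, lvl 4).
Iteration 5: parent_id is NULL; no match; recursion stops.

3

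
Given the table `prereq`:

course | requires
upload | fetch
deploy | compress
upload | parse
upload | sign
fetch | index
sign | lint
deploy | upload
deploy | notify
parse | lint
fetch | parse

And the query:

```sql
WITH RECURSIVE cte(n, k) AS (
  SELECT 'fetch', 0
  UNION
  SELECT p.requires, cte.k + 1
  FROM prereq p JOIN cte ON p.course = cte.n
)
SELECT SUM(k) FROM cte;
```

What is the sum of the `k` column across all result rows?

Base: (fetch, k=0).
Iteration 1: edges from {fetch} -> (index, k=1), (parse, k=1).
Iteration 2: edges from {index,parse} -> (lint, k=2).
Iteration 3: no outgoing edges from {lint}; recursion stops.
SUM(k) = 0 + 1 + 1 + 2 = 4.

4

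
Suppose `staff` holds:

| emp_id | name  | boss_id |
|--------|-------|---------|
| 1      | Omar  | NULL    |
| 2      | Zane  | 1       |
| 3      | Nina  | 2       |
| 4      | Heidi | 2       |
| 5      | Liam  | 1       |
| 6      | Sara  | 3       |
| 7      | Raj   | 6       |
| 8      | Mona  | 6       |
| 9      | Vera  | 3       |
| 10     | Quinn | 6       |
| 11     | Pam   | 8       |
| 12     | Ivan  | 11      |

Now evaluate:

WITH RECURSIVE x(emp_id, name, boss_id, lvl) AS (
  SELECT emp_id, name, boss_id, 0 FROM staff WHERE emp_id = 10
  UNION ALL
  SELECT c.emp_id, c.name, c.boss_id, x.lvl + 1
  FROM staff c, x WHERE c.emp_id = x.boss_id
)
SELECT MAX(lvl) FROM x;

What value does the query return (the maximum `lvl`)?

4

Base: emp_id=10 (Quinn), boss_id=6, lvl 0.
Iteration 1: join on emp_id=6 -> Sara (id 6, boss_id=3, lvl 1).
Iteration 2: join on emp_id=3 -> Nina (id 3, boss_id=2, lvl 2).
Iteration 3: join on emp_id=2 -> Zane (id 2, boss_id=1, lvl 3).
Iteration 4: join on emp_id=1 -> Omar (id 1, boss_id=NULL, lvl 4).
Iteration 5: boss_id is NULL; no match; recursion stops.
lvl values: 0, 1, 2, 3, 4; the maximum is 4.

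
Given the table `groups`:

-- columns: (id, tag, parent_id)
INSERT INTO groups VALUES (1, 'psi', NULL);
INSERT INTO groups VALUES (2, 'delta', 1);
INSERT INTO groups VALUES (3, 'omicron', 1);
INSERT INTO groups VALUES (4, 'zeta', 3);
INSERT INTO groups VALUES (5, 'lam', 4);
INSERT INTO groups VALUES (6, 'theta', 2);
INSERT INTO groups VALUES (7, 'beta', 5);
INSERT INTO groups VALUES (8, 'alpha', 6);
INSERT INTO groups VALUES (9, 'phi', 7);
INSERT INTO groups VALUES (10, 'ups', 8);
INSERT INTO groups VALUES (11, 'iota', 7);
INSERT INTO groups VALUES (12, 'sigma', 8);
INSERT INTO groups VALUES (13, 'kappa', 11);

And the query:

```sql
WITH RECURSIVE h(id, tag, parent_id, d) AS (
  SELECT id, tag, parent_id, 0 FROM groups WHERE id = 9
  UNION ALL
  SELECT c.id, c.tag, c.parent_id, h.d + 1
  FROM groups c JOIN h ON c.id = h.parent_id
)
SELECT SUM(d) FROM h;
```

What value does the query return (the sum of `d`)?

Base: id=9 (phi), parent_id=7, d 0.
Iteration 1: join on id=7 -> beta (id 7, parent_id=5, d 1).
Iteration 2: join on id=5 -> lam (id 5, parent_id=4, d 2).
Iteration 3: join on id=4 -> zeta (id 4, parent_id=3, d 3).
Iteration 4: join on id=3 -> omicron (id 3, parent_id=1, d 4).
Iteration 5: join on id=1 -> psi (id 1, parent_id=NULL, d 5).
Iteration 6: parent_id is NULL; no match; recursion stops.
SUM(d) = 0 + 1 + 2 + 3 + 4 + 5 = 15.

15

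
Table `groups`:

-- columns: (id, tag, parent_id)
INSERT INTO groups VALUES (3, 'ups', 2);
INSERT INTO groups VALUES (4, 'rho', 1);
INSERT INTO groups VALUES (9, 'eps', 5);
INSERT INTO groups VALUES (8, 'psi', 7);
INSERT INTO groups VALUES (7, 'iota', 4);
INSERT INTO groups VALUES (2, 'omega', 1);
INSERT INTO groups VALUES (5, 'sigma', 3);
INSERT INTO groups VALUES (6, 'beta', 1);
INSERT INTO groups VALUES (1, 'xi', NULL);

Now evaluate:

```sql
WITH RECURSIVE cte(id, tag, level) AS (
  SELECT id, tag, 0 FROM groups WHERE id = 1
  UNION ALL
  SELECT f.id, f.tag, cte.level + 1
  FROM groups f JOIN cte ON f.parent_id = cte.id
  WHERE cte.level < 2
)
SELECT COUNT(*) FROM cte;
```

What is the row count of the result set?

6

Base: id=1 (xi) at level 0.
Iteration 1: rows with parent_id in {1} -> omega (id 2, level 1), rho (id 4, level 1), beta (id 6, level 1).
Iteration 2: rows with parent_id in {2,4,6} -> ups (id 3, level 2), iota (id 7, level 2).
Iteration 3: level < 2 fails for all current rows; recursion stops.
Total rows emitted: 6.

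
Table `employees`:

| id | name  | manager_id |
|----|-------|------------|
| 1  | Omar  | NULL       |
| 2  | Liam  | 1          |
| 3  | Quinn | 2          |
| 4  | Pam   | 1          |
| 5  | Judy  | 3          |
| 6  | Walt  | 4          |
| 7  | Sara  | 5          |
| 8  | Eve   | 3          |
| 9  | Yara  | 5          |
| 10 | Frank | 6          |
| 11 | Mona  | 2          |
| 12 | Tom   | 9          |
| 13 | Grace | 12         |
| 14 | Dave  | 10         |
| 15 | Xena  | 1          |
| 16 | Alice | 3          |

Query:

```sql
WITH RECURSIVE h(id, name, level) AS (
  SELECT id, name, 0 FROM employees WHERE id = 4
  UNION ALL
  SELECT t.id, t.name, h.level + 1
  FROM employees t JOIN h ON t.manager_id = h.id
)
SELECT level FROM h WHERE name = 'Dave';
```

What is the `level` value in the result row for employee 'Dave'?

3

Base: id=4 (Pam) at level 0.
Iteration 1: rows with manager_id in {4} -> Walt (id 6, level 1).
Iteration 2: rows with manager_id in {6} -> Frank (id 10, level 2).
Iteration 3: rows with manager_id in {10} -> Dave (id 14, level 3).
Iteration 4: no rows with manager_id in {14}; recursion stops.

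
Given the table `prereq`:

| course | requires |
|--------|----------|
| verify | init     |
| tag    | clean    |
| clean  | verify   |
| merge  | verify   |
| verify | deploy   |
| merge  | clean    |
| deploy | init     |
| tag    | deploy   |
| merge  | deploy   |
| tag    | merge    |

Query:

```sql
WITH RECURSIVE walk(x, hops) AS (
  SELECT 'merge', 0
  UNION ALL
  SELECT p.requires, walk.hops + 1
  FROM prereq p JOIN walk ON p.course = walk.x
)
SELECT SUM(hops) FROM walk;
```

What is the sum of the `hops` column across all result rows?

24

Base: (merge, hops=0).
Iteration 1: edges from {merge} -> (clean, hops=1), (deploy, hops=1), (verify, hops=1).
Iteration 2: edges from {clean,deploy,verify} -> (deploy, hops=2), (init, hops=2) x2, (verify, hops=2). [UNION ALL keeps all 4 new rows, including repeats]
Iteration 3: edges from {deploy,init,verify} -> (deploy, hops=3), (init, hops=3) x2. [UNION ALL keeps all 3 new rows, including repeats]
Iteration 4: edges from {deploy,init} -> (init, hops=4).
Iteration 5: no outgoing edges from {init}; recursion stops.
SUM(hops) = 0 + 1 + 1 + 1 + 2 + 2 + 2 + 2 + 3 + 3 + 3 + 4 = 24.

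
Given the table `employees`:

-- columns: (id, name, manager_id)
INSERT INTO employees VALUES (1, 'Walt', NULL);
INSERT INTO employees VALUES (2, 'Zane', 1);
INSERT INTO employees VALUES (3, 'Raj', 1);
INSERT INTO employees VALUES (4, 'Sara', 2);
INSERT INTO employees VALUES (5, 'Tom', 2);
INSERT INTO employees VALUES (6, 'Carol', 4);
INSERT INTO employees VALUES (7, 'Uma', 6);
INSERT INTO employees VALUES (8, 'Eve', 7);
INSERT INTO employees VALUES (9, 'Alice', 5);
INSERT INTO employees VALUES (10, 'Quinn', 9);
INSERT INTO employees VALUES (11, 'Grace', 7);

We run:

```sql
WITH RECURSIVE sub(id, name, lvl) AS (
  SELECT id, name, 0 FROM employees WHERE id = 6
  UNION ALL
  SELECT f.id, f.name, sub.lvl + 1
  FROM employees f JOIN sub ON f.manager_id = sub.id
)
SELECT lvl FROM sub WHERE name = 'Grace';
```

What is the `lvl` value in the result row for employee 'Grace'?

2

Base: id=6 (Carol) at lvl 0.
Iteration 1: rows with manager_id in {6} -> Uma (id 7, lvl 1).
Iteration 2: rows with manager_id in {7} -> Eve (id 8, lvl 2), Grace (id 11, lvl 2).
Iteration 3: no rows with manager_id in {8,11}; recursion stops.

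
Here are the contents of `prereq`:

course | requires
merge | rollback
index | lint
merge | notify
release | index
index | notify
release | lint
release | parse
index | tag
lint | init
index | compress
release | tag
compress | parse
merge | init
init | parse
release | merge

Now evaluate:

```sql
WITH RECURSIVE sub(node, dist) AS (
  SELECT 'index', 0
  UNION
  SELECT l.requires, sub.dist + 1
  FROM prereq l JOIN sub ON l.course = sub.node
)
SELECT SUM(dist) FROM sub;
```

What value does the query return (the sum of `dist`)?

Base: (index, dist=0).
Iteration 1: edges from {index} -> (compress, dist=1), (lint, dist=1), (notify, dist=1), (tag, dist=1).
Iteration 2: edges from {compress,lint,notify,tag} -> (init, dist=2), (parse, dist=2).
Iteration 3: edges from {init,parse} -> (parse, dist=3).
Iteration 4: no outgoing edges from {parse}; recursion stops.
SUM(dist) = 0 + 1 + 1 + 1 + 1 + 2 + 2 + 3 = 11.

11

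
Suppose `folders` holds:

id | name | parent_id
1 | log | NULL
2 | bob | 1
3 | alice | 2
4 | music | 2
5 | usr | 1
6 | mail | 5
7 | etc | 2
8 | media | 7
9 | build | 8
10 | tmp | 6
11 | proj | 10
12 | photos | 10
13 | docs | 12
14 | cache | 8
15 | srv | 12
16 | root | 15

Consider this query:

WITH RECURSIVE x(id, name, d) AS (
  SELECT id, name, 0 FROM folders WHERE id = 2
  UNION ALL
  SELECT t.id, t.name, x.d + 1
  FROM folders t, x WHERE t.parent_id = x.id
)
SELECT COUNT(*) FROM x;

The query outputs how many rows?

7

Base: id=2 (bob) at d 0.
Iteration 1: rows with parent_id in {2} -> alice (id 3, d 1), music (id 4, d 1), etc (id 7, d 1).
Iteration 2: rows with parent_id in {3,4,7} -> media (id 8, d 2).
Iteration 3: rows with parent_id in {8} -> build (id 9, d 3), cache (id 14, d 3).
Iteration 4: no rows with parent_id in {9,14}; recursion stops.
Total rows emitted: 7.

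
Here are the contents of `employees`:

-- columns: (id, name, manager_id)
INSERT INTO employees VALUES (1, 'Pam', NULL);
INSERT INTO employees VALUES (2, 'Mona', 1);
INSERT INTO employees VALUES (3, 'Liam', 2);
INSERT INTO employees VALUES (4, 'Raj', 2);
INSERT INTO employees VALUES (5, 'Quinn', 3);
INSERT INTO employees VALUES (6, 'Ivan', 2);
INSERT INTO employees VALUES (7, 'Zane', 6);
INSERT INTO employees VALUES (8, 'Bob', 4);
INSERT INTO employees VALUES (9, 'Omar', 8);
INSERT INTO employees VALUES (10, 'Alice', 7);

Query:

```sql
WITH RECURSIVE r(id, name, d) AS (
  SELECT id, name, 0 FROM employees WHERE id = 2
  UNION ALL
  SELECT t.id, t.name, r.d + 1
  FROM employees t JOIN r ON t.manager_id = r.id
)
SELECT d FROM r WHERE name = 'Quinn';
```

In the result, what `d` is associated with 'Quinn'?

2

Base: id=2 (Mona) at d 0.
Iteration 1: rows with manager_id in {2} -> Liam (id 3, d 1), Raj (id 4, d 1), Ivan (id 6, d 1).
Iteration 2: rows with manager_id in {3,4,6} -> Quinn (id 5, d 2), Zane (id 7, d 2), Bob (id 8, d 2).
Iteration 3: rows with manager_id in {5,7,8} -> Omar (id 9, d 3), Alice (id 10, d 3).
Iteration 4: no rows with manager_id in {9,10}; recursion stops.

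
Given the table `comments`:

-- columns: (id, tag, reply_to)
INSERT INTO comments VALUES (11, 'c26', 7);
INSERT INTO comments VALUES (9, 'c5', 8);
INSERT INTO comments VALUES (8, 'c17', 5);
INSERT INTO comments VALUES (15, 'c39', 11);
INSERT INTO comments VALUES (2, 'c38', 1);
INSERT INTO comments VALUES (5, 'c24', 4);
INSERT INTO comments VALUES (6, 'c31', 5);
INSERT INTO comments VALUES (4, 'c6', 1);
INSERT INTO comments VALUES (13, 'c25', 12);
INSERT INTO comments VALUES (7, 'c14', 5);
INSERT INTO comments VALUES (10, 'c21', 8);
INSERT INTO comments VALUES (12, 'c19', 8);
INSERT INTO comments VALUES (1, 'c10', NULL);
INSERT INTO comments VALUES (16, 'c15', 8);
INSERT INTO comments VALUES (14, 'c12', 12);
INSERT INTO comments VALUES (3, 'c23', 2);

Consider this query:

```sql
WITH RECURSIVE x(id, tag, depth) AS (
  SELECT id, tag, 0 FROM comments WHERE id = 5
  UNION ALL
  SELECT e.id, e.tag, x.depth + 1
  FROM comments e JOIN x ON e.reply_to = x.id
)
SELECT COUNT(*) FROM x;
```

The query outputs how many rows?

Base: id=5 (c24) at depth 0.
Iteration 1: rows with reply_to in {5} -> c31 (id 6, depth 1), c14 (id 7, depth 1), c17 (id 8, depth 1).
Iteration 2: rows with reply_to in {6,7,8} -> c5 (id 9, depth 2), c21 (id 10, depth 2), c26 (id 11, depth 2), c19 (id 12, depth 2), c15 (id 16, depth 2).
Iteration 3: rows with reply_to in {9,10,11,12,16} -> c25 (id 13, depth 3), c12 (id 14, depth 3), c39 (id 15, depth 3).
Iteration 4: no rows with reply_to in {13,14,15}; recursion stops.
Total rows emitted: 12.

12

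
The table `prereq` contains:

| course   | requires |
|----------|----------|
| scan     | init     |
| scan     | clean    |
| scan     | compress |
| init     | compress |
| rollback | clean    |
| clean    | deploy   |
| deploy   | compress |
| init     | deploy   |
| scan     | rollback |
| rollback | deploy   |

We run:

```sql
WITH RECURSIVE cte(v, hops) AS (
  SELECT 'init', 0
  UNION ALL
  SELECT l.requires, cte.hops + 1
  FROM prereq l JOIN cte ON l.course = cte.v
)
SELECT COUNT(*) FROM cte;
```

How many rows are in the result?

Base: (init, hops=0).
Iteration 1: edges from {init} -> (compress, hops=1), (deploy, hops=1).
Iteration 2: edges from {compress,deploy} -> (compress, hops=2).
Iteration 3: no outgoing edges from {compress}; recursion stops.
Total rows emitted: 4.

4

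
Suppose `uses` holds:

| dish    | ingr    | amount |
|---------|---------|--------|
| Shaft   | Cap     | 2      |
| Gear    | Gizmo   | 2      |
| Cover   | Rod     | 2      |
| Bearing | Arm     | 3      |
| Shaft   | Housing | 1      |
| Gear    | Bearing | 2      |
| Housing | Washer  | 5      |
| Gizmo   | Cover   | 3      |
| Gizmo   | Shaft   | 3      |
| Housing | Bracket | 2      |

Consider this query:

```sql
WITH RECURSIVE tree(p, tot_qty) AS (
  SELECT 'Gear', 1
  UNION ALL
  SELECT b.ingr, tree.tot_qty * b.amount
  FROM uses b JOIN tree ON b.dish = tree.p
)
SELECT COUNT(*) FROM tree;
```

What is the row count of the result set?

Base: (Gear, tot_qty=1).
Iteration 1: components of {Gear} -> Bearing = 1*2 = 2, Gizmo = 1*2 = 2.
Iteration 2: components of {Bearing,Gizmo} -> Arm = 2*3 = 6, Cover = 2*3 = 6, Shaft = 2*3 = 6.
Iteration 3: components of {Arm,Cover,Shaft} -> Cap = 6*2 = 12, Housing = 6*1 = 6, Rod = 6*2 = 12.
Iteration 4: components of {Cap,Housing,Rod} -> Bracket = 6*2 = 12, Washer = 6*5 = 30.
Iteration 5: no further components; recursion stops.
Total rows emitted: 11.

11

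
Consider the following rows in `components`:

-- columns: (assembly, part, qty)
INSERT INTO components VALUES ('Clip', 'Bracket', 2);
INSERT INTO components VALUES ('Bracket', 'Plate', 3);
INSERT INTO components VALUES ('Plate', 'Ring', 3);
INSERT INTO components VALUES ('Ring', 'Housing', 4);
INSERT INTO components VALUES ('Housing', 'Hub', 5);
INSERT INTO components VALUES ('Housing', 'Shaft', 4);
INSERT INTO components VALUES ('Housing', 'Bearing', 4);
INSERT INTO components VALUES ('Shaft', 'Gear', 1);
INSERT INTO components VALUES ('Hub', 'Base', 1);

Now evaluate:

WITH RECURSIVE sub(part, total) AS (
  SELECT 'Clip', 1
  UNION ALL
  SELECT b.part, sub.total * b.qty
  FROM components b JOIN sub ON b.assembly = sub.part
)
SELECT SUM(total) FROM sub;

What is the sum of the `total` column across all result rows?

Base: (Clip, total=1).
Iteration 1: components of {Clip} -> Bracket = 1*2 = 2.
Iteration 2: components of {Bracket} -> Plate = 2*3 = 6.
Iteration 3: components of {Plate} -> Ring = 6*3 = 18.
Iteration 4: components of {Ring} -> Housing = 18*4 = 72.
Iteration 5: components of {Housing} -> Bearing = 72*4 = 288, Hub = 72*5 = 360, Shaft = 72*4 = 288.
Iteration 6: components of {Bearing,Hub,Shaft} -> Base = 360*1 = 360, Gear = 288*1 = 288.
Iteration 7: no further components; recursion stops.
SUM(total) = 1 + 2 + 6 + 18 + 72 + 360 + 288 + 288 + 360 + 288 = 1683.

1683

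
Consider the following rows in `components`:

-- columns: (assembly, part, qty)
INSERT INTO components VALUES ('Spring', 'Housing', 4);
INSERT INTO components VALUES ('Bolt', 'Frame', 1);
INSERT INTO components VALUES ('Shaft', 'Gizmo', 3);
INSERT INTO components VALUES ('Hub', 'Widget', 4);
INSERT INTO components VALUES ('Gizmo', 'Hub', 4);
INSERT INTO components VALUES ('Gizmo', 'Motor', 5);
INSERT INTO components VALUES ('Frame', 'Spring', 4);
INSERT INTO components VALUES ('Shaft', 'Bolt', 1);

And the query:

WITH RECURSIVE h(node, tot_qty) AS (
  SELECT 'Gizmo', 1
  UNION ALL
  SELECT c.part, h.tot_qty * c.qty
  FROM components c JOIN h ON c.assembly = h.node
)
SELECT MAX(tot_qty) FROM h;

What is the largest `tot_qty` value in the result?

Base: (Gizmo, tot_qty=1).
Iteration 1: components of {Gizmo} -> Hub = 1*4 = 4, Motor = 1*5 = 5.
Iteration 2: components of {Hub,Motor} -> Widget = 4*4 = 16.
Iteration 3: no further components; recursion stops.
tot_qty values: 1, 5, 4, 16; the maximum is 16.

16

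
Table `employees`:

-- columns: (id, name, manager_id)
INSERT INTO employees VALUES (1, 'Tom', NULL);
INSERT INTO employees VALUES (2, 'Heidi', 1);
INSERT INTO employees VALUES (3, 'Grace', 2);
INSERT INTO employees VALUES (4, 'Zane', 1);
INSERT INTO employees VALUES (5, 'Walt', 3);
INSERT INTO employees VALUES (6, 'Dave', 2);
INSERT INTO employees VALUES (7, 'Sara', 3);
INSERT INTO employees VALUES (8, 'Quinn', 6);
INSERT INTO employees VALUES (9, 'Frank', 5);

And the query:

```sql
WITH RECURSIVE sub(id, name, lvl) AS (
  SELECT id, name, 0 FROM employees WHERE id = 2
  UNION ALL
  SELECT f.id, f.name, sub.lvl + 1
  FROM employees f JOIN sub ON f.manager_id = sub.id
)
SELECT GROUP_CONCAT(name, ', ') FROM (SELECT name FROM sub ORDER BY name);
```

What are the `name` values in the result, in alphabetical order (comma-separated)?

Base: id=2 (Heidi) at lvl 0.
Iteration 1: rows with manager_id in {2} -> Grace (id 3, lvl 1), Dave (id 6, lvl 1).
Iteration 2: rows with manager_id in {3,6} -> Walt (id 5, lvl 2), Sara (id 7, lvl 2), Quinn (id 8, lvl 2).
Iteration 3: rows with manager_id in {5,7,8} -> Frank (id 9, lvl 3).
Iteration 4: no rows with manager_id in {9}; recursion stops.

Dave, Frank, Grace, Heidi, Quinn, Sara, Walt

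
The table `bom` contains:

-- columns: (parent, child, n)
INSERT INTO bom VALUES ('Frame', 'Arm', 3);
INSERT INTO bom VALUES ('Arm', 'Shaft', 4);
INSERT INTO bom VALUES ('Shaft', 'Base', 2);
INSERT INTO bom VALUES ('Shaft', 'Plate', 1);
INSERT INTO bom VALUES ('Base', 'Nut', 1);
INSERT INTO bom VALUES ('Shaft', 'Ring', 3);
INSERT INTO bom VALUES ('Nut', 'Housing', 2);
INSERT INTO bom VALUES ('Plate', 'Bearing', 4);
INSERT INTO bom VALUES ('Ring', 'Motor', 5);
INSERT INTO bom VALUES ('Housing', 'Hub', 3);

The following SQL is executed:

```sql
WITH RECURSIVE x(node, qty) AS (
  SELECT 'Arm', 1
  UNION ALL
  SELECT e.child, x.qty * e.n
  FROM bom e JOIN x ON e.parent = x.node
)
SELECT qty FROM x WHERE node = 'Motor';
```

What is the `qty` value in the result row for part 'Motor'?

60

Base: (Arm, qty=1).
Iteration 1: components of {Arm} -> Shaft = 1*4 = 4.
Iteration 2: components of {Shaft} -> Base = 4*2 = 8, Plate = 4*1 = 4, Ring = 4*3 = 12.
Iteration 3: components of {Base,Plate,Ring} -> Bearing = 4*4 = 16, Motor = 12*5 = 60, Nut = 8*1 = 8.
Iteration 4: components of {Bearing,Motor,Nut} -> Housing = 8*2 = 16.
Iteration 5: components of {Housing} -> Hub = 16*3 = 48.
Iteration 6: no further components; recursion stops.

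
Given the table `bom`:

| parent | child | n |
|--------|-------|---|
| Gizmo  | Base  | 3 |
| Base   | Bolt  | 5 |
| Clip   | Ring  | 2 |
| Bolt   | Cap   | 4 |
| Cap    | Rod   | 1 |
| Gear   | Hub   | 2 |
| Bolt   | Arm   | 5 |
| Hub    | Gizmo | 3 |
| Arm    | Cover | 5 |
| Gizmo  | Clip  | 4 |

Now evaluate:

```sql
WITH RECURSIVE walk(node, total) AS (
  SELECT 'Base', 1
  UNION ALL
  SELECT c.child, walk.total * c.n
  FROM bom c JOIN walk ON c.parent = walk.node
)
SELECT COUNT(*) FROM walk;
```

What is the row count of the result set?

Base: (Base, total=1).
Iteration 1: components of {Base} -> Bolt = 1*5 = 5.
Iteration 2: components of {Bolt} -> Arm = 5*5 = 25, Cap = 5*4 = 20.
Iteration 3: components of {Arm,Cap} -> Cover = 25*5 = 125, Rod = 20*1 = 20.
Iteration 4: no further components; recursion stops.
Total rows emitted: 6.

6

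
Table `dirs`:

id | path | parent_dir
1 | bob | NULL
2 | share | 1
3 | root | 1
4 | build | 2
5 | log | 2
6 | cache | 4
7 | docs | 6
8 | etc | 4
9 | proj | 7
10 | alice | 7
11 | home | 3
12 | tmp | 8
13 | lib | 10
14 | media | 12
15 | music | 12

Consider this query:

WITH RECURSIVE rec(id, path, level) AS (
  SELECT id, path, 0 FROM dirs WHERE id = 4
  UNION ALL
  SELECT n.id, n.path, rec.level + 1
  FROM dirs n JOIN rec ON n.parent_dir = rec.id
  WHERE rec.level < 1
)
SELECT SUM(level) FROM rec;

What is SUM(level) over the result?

Base: id=4 (build) at level 0.
Iteration 1: rows with parent_dir in {4} -> cache (id 6, level 1), etc (id 8, level 1).
Iteration 2: level < 1 fails for all current rows; recursion stops.
SUM(level) = 0 + 1 + 1 = 2.

2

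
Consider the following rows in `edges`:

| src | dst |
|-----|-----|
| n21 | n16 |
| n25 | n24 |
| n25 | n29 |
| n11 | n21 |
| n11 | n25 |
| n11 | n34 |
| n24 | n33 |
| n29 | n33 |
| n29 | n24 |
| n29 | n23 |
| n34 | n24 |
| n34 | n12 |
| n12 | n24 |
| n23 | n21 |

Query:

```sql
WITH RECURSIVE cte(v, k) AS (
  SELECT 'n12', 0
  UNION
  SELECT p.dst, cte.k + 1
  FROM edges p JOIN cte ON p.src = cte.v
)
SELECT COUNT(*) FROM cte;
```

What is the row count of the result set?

3

Base: (n12, k=0).
Iteration 1: edges from {n12} -> (n24, k=1).
Iteration 2: edges from {n24} -> (n33, k=2).
Iteration 3: no outgoing edges from {n33}; recursion stops.
Total rows emitted: 3.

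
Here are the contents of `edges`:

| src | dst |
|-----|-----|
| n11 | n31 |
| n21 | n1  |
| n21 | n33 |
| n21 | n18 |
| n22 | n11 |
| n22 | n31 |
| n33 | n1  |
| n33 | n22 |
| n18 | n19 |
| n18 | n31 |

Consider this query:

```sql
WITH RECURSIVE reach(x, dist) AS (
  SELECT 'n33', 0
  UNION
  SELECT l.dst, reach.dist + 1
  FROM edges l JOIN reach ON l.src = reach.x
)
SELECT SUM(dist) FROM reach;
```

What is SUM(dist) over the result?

9

Base: (n33, dist=0).
Iteration 1: edges from {n33} -> (n1, dist=1), (n22, dist=1).
Iteration 2: edges from {n1,n22} -> (n11, dist=2), (n31, dist=2).
Iteration 3: edges from {n11,n31} -> (n31, dist=3).
Iteration 4: no outgoing edges from {n31}; recursion stops.
SUM(dist) = 0 + 1 + 1 + 2 + 2 + 3 = 9.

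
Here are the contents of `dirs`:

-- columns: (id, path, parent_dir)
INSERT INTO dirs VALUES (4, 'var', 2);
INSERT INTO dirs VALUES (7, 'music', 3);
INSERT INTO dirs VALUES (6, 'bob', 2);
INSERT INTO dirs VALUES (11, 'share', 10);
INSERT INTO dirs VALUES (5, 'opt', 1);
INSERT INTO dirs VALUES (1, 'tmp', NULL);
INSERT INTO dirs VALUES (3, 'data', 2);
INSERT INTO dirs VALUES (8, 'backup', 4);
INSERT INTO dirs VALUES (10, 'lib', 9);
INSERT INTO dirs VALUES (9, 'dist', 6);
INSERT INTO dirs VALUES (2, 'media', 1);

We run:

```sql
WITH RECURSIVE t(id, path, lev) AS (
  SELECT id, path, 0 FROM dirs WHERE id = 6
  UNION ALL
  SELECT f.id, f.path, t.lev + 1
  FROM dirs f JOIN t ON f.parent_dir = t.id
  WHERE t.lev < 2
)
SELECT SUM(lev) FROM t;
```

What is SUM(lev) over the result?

Base: id=6 (bob) at lev 0.
Iteration 1: rows with parent_dir in {6} -> dist (id 9, lev 1).
Iteration 2: rows with parent_dir in {9} -> lib (id 10, lev 2).
Iteration 3: lev < 2 fails for all current rows; recursion stops.
SUM(lev) = 0 + 1 + 2 = 3.

3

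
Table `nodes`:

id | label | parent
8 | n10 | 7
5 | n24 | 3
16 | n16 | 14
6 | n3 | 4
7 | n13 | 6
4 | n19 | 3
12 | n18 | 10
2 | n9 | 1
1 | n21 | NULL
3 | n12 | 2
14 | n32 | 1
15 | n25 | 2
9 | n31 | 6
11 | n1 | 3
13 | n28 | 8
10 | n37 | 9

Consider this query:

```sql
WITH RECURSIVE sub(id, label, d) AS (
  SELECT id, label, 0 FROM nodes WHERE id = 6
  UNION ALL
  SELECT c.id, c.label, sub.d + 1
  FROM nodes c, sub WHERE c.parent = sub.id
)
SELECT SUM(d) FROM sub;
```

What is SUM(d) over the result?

Base: id=6 (n3) at d 0.
Iteration 1: rows with parent in {6} -> n13 (id 7, d 1), n31 (id 9, d 1).
Iteration 2: rows with parent in {7,9} -> n10 (id 8, d 2), n37 (id 10, d 2).
Iteration 3: rows with parent in {8,10} -> n18 (id 12, d 3), n28 (id 13, d 3).
Iteration 4: no rows with parent in {12,13}; recursion stops.
SUM(d) = 0 + 1 + 1 + 2 + 2 + 3 + 3 = 12.

12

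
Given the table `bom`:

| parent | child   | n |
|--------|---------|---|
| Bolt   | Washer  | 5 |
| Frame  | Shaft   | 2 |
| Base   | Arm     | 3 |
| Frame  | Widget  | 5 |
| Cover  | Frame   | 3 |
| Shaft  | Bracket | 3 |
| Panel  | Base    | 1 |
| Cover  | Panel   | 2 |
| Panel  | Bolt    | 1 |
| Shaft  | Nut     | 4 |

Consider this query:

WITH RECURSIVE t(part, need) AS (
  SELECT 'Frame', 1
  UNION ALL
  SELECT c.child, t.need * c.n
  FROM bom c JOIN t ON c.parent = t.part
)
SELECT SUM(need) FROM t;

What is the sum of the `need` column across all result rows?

Base: (Frame, need=1).
Iteration 1: components of {Frame} -> Shaft = 1*2 = 2, Widget = 1*5 = 5.
Iteration 2: components of {Shaft,Widget} -> Bracket = 2*3 = 6, Nut = 2*4 = 8.
Iteration 3: no further components; recursion stops.
SUM(need) = 1 + 2 + 5 + 8 + 6 = 22.

22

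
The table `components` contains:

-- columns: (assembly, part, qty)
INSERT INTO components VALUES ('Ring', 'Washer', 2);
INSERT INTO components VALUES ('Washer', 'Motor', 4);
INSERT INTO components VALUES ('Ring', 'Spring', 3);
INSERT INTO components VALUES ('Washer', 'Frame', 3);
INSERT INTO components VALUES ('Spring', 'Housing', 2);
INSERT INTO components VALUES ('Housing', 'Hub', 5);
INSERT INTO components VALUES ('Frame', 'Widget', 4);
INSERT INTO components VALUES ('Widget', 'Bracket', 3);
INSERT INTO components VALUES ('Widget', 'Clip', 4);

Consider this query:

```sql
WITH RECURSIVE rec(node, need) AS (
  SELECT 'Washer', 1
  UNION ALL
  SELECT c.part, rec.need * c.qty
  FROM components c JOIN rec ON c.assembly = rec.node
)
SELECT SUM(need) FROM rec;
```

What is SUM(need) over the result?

Base: (Washer, need=1).
Iteration 1: components of {Washer} -> Frame = 1*3 = 3, Motor = 1*4 = 4.
Iteration 2: components of {Frame,Motor} -> Widget = 3*4 = 12.
Iteration 3: components of {Widget} -> Bracket = 12*3 = 36, Clip = 12*4 = 48.
Iteration 4: no further components; recursion stops.
SUM(need) = 1 + 4 + 3 + 12 + 36 + 48 = 104.

104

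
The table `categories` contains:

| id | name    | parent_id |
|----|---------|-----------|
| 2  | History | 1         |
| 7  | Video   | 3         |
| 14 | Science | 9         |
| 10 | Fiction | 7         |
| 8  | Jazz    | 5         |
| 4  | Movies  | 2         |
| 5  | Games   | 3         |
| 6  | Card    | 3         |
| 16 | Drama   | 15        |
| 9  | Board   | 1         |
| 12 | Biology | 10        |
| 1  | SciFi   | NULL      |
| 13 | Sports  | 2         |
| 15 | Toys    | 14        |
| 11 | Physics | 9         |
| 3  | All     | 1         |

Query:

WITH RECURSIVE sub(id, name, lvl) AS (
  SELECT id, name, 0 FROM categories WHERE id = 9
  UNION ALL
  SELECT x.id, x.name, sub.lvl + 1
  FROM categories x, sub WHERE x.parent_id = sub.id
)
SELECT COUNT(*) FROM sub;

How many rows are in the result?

5

Base: id=9 (Board) at lvl 0.
Iteration 1: rows with parent_id in {9} -> Physics (id 11, lvl 1), Science (id 14, lvl 1).
Iteration 2: rows with parent_id in {11,14} -> Toys (id 15, lvl 2).
Iteration 3: rows with parent_id in {15} -> Drama (id 16, lvl 3).
Iteration 4: no rows with parent_id in {16}; recursion stops.
Total rows emitted: 5.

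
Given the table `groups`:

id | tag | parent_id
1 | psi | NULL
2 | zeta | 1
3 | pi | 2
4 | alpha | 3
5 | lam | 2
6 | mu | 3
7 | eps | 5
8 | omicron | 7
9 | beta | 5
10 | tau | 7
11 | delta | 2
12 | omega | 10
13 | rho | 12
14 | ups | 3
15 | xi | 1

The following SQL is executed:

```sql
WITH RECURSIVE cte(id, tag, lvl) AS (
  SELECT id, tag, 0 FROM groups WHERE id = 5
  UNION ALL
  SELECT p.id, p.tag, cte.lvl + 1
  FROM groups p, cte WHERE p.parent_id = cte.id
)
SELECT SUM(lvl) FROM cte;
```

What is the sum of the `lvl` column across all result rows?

Base: id=5 (lam) at lvl 0.
Iteration 1: rows with parent_id in {5} -> eps (id 7, lvl 1), beta (id 9, lvl 1).
Iteration 2: rows with parent_id in {7,9} -> omicron (id 8, lvl 2), tau (id 10, lvl 2).
Iteration 3: rows with parent_id in {8,10} -> omega (id 12, lvl 3).
Iteration 4: rows with parent_id in {12} -> rho (id 13, lvl 4).
Iteration 5: no rows with parent_id in {13}; recursion stops.
SUM(lvl) = 0 + 1 + 1 + 2 + 2 + 3 + 4 = 13.

13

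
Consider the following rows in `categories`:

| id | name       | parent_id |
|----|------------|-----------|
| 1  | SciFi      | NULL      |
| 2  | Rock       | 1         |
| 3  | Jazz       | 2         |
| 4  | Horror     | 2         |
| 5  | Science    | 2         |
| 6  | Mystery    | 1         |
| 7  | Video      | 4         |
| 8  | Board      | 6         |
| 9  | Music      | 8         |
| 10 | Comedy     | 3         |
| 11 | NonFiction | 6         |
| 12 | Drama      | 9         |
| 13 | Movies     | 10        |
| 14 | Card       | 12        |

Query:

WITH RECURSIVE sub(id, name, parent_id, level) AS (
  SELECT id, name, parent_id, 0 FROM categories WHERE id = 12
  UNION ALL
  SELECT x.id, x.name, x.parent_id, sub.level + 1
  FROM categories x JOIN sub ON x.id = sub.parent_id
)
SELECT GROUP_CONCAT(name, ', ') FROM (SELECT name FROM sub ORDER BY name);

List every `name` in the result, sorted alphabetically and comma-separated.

Board, Drama, Music, Mystery, SciFi

Base: id=12 (Drama), parent_id=9, level 0.
Iteration 1: join on id=9 -> Music (id 9, parent_id=8, level 1).
Iteration 2: join on id=8 -> Board (id 8, parent_id=6, level 2).
Iteration 3: join on id=6 -> Mystery (id 6, parent_id=1, level 3).
Iteration 4: join on id=1 -> SciFi (id 1, parent_id=NULL, level 4).
Iteration 5: parent_id is NULL; no match; recursion stops.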